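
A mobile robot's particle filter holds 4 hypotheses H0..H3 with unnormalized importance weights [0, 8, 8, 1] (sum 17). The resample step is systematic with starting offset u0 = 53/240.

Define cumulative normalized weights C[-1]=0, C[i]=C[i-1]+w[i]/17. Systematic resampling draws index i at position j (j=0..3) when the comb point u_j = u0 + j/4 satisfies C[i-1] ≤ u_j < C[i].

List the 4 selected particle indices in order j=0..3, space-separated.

1 2 2 3

C = [0, 8/17, 16/17, 1]
j=0: u_0=53/240 ∈ [0, 8/17) → index 1
j=1: u_1=113/240 ∈ [8/17, 16/17) → index 2
j=2: u_2=173/240 ∈ [8/17, 16/17) → index 2
j=3: u_3=233/240 ∈ [16/17, 1) → index 3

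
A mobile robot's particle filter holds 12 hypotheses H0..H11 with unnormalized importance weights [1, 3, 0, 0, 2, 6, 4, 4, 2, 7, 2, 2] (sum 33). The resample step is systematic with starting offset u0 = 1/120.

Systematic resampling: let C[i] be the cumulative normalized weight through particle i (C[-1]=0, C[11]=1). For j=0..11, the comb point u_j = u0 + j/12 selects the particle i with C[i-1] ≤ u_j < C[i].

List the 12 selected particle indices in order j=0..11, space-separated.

0 1 4 5 5 6 7 7 9 9 9 10

C = [1/33, 4/33, 4/33, 4/33, 2/11, 4/11, 16/33, 20/33, 2/3, 29/33, 31/33, 1]
j=0: u_0=1/120 ∈ [0, 1/33) → index 0
j=1: u_1=11/120 ∈ [1/33, 4/33) → index 1
j=2: u_2=7/40 ∈ [4/33, 2/11) → index 4
j=3: u_3=31/120 ∈ [2/11, 4/11) → index 5
j=4: u_4=41/120 ∈ [2/11, 4/11) → index 5
j=5: u_5=17/40 ∈ [4/11, 16/33) → index 6
j=6: u_6=61/120 ∈ [16/33, 20/33) → index 7
j=7: u_7=71/120 ∈ [16/33, 20/33) → index 7
j=8: u_8=27/40 ∈ [2/3, 29/33) → index 9
j=9: u_9=91/120 ∈ [2/3, 29/33) → index 9
j=10: u_10=101/120 ∈ [2/3, 29/33) → index 9
j=11: u_11=37/40 ∈ [29/33, 31/33) → index 10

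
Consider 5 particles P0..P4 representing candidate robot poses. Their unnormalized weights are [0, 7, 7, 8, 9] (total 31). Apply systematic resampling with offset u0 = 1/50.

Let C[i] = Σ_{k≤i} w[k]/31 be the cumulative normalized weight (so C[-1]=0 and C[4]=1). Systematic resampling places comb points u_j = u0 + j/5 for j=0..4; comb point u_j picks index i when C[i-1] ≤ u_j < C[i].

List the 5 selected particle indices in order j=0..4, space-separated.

C = [0, 7/31, 14/31, 22/31, 1]
j=0: u_0=1/50 ∈ [0, 7/31) → index 1
j=1: u_1=11/50 ∈ [0, 7/31) → index 1
j=2: u_2=21/50 ∈ [7/31, 14/31) → index 2
j=3: u_3=31/50 ∈ [14/31, 22/31) → index 3
j=4: u_4=41/50 ∈ [22/31, 1) → index 4

1 1 2 3 4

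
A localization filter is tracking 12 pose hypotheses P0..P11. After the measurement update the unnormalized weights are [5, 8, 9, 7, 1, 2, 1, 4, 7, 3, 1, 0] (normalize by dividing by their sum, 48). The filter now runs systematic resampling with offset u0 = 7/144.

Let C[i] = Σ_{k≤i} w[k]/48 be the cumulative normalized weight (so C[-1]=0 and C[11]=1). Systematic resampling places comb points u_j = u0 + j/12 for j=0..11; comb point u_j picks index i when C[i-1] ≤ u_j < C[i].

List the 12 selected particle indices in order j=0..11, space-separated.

C = [5/48, 13/48, 11/24, 29/48, 5/8, 2/3, 11/16, 37/48, 11/12, 47/48, 1, 1]
j=0: u_0=7/144 ∈ [0, 5/48) → index 0
j=1: u_1=19/144 ∈ [5/48, 13/48) → index 1
j=2: u_2=31/144 ∈ [5/48, 13/48) → index 1
j=3: u_3=43/144 ∈ [13/48, 11/24) → index 2
j=4: u_4=55/144 ∈ [13/48, 11/24) → index 2
j=5: u_5=67/144 ∈ [11/24, 29/48) → index 3
j=6: u_6=79/144 ∈ [11/24, 29/48) → index 3
j=7: u_7=91/144 ∈ [5/8, 2/3) → index 5
j=8: u_8=103/144 ∈ [11/16, 37/48) → index 7
j=9: u_9=115/144 ∈ [37/48, 11/12) → index 8
j=10: u_10=127/144 ∈ [37/48, 11/12) → index 8
j=11: u_11=139/144 ∈ [11/12, 47/48) → index 9

0 1 1 2 2 3 3 5 7 8 8 9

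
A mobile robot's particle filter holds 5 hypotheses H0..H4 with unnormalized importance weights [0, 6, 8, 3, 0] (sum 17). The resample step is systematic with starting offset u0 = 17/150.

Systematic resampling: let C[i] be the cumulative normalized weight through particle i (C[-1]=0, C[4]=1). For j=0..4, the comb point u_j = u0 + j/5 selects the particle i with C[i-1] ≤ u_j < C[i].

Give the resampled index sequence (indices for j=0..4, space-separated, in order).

C = [0, 6/17, 14/17, 1, 1]
j=0: u_0=17/150 ∈ [0, 6/17) → index 1
j=1: u_1=47/150 ∈ [0, 6/17) → index 1
j=2: u_2=77/150 ∈ [6/17, 14/17) → index 2
j=3: u_3=107/150 ∈ [6/17, 14/17) → index 2
j=4: u_4=137/150 ∈ [14/17, 1) → index 3

1 1 2 2 3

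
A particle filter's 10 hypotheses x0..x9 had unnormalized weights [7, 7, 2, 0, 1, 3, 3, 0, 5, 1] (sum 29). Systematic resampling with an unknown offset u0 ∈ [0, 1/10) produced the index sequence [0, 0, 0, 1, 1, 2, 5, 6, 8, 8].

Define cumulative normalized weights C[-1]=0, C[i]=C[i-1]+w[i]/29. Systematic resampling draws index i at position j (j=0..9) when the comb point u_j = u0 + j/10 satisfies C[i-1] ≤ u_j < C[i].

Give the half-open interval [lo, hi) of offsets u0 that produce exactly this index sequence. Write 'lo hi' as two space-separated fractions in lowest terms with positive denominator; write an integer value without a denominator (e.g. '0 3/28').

C = [7/29, 14/29, 16/29, 16/29, 17/29, 20/29, 23/29, 23/29, 28/29, 1]
j=0 picked index 0: u0 ∈ [0, 7/29)
j=1 picked index 0: u0 ∈ [-1/10, 41/290)
j=2 picked index 0: u0 ∈ [-1/5, 6/145)
j=3 picked index 1: u0 ∈ [-17/290, 53/290)
j=4 picked index 1: u0 ∈ [-23/145, 12/145)
j=5 picked index 2: u0 ∈ [-1/58, 3/58)
j=6 picked index 5: u0 ∈ [-2/145, 13/145)
j=7 picked index 6: u0 ∈ [-3/290, 27/290)
j=8 picked index 8: u0 ∈ [-1/145, 24/145)
j=9 picked index 8: u0 ∈ [-31/290, 19/290)
intersection: [0, 6/145)

0 6/145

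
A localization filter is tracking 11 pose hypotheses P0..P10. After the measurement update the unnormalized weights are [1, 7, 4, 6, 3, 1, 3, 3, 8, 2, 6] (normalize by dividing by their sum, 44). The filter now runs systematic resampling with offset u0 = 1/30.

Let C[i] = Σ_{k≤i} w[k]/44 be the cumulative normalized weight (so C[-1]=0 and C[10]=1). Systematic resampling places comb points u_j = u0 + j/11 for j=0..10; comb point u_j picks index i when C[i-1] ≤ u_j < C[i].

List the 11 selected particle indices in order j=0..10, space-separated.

1 1 2 3 3 5 7 8 8 9 10

C = [1/44, 2/11, 3/11, 9/22, 21/44, 1/2, 25/44, 7/11, 9/11, 19/22, 1]
j=0: u_0=1/30 ∈ [1/44, 2/11) → index 1
j=1: u_1=41/330 ∈ [1/44, 2/11) → index 1
j=2: u_2=71/330 ∈ [2/11, 3/11) → index 2
j=3: u_3=101/330 ∈ [3/11, 9/22) → index 3
j=4: u_4=131/330 ∈ [3/11, 9/22) → index 3
j=5: u_5=161/330 ∈ [21/44, 1/2) → index 5
j=6: u_6=191/330 ∈ [25/44, 7/11) → index 7
j=7: u_7=221/330 ∈ [7/11, 9/11) → index 8
j=8: u_8=251/330 ∈ [7/11, 9/11) → index 8
j=9: u_9=281/330 ∈ [9/11, 19/22) → index 9
j=10: u_10=311/330 ∈ [19/22, 1) → index 10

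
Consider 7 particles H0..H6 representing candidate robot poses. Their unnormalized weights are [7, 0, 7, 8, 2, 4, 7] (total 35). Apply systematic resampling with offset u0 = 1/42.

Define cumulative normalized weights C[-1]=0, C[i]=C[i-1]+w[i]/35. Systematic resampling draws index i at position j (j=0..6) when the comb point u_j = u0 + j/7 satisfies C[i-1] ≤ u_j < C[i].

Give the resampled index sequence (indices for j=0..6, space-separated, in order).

C = [1/5, 1/5, 2/5, 22/35, 24/35, 4/5, 1]
j=0: u_0=1/42 ∈ [0, 1/5) → index 0
j=1: u_1=1/6 ∈ [0, 1/5) → index 0
j=2: u_2=13/42 ∈ [1/5, 2/5) → index 2
j=3: u_3=19/42 ∈ [2/5, 22/35) → index 3
j=4: u_4=25/42 ∈ [2/5, 22/35) → index 3
j=5: u_5=31/42 ∈ [24/35, 4/5) → index 5
j=6: u_6=37/42 ∈ [4/5, 1) → index 6

0 0 2 3 3 5 6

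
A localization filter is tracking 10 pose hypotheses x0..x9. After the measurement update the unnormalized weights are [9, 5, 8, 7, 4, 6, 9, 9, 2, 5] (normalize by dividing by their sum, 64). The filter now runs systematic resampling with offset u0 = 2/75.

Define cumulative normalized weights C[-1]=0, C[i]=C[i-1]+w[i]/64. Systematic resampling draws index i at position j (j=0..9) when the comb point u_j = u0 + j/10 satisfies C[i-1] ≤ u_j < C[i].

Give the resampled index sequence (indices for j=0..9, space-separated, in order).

0 0 2 2 3 5 6 6 7 9

C = [9/64, 7/32, 11/32, 29/64, 33/64, 39/64, 3/4, 57/64, 59/64, 1]
j=0: u_0=2/75 ∈ [0, 9/64) → index 0
j=1: u_1=19/150 ∈ [0, 9/64) → index 0
j=2: u_2=17/75 ∈ [7/32, 11/32) → index 2
j=3: u_3=49/150 ∈ [7/32, 11/32) → index 2
j=4: u_4=32/75 ∈ [11/32, 29/64) → index 3
j=5: u_5=79/150 ∈ [33/64, 39/64) → index 5
j=6: u_6=47/75 ∈ [39/64, 3/4) → index 6
j=7: u_7=109/150 ∈ [39/64, 3/4) → index 6
j=8: u_8=62/75 ∈ [3/4, 57/64) → index 7
j=9: u_9=139/150 ∈ [59/64, 1) → index 9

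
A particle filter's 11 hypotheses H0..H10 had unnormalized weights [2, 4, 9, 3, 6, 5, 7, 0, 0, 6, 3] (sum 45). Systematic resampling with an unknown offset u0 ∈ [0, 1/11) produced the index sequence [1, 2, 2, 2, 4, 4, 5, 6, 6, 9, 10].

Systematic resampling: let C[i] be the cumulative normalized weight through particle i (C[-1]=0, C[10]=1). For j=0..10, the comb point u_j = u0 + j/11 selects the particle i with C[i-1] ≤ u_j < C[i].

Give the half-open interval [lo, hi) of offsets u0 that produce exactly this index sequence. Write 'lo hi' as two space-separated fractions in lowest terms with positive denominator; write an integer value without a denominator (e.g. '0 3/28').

2/45 2/33

C = [2/45, 2/15, 1/3, 2/5, 8/15, 29/45, 4/5, 4/5, 4/5, 14/15, 1]
j=0 picked index 1: u0 ∈ [2/45, 2/15)
j=1 picked index 2: u0 ∈ [7/165, 8/33)
j=2 picked index 2: u0 ∈ [-8/165, 5/33)
j=3 picked index 2: u0 ∈ [-23/165, 2/33)
j=4 picked index 4: u0 ∈ [2/55, 28/165)
j=5 picked index 4: u0 ∈ [-3/55, 13/165)
j=6 picked index 5: u0 ∈ [-2/165, 49/495)
j=7 picked index 6: u0 ∈ [4/495, 9/55)
j=8 picked index 6: u0 ∈ [-41/495, 4/55)
j=9 picked index 9: u0 ∈ [-1/55, 19/165)
j=10 picked index 10: u0 ∈ [4/165, 1/11)
intersection: [2/45, 2/33)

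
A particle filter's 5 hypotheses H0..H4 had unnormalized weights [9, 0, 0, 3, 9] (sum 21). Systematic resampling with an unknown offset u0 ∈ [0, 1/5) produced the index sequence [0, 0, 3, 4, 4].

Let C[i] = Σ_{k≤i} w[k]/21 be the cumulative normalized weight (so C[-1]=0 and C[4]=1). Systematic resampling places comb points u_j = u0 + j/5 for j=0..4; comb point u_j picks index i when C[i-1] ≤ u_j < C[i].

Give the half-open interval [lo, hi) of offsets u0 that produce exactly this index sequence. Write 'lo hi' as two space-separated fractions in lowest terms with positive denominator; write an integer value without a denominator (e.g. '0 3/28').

C = [3/7, 3/7, 3/7, 4/7, 1]
j=0 picked index 0: u0 ∈ [0, 3/7)
j=1 picked index 0: u0 ∈ [-1/5, 8/35)
j=2 picked index 3: u0 ∈ [1/35, 6/35)
j=3 picked index 4: u0 ∈ [-1/35, 2/5)
j=4 picked index 4: u0 ∈ [-8/35, 1/5)
intersection: [1/35, 6/35)

1/35 6/35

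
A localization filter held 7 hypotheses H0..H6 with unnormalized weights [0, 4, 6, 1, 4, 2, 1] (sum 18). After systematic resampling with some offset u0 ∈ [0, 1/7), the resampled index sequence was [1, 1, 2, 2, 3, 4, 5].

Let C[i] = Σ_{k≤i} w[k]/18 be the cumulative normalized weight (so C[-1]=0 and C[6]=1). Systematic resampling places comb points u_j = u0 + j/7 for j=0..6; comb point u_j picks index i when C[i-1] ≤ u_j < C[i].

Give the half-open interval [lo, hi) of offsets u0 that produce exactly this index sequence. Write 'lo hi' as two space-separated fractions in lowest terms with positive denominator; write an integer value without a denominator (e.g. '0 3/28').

0 5/126

C = [0, 2/9, 5/9, 11/18, 5/6, 17/18, 1]
j=0 picked index 1: u0 ∈ [0, 2/9)
j=1 picked index 1: u0 ∈ [-1/7, 5/63)
j=2 picked index 2: u0 ∈ [-4/63, 17/63)
j=3 picked index 2: u0 ∈ [-13/63, 8/63)
j=4 picked index 3: u0 ∈ [-1/63, 5/126)
j=5 picked index 4: u0 ∈ [-13/126, 5/42)
j=6 picked index 5: u0 ∈ [-1/42, 11/126)
intersection: [0, 5/126)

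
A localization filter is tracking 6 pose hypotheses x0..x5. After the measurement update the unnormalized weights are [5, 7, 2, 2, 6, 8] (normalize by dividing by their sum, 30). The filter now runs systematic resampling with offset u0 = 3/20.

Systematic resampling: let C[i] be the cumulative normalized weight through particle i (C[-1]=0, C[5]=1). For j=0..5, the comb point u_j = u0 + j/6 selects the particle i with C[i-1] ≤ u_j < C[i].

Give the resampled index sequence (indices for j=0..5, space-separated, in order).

0 1 3 4 5 5

C = [1/6, 2/5, 7/15, 8/15, 11/15, 1]
j=0: u_0=3/20 ∈ [0, 1/6) → index 0
j=1: u_1=19/60 ∈ [1/6, 2/5) → index 1
j=2: u_2=29/60 ∈ [7/15, 8/15) → index 3
j=3: u_3=13/20 ∈ [8/15, 11/15) → index 4
j=4: u_4=49/60 ∈ [11/15, 1) → index 5
j=5: u_5=59/60 ∈ [11/15, 1) → index 5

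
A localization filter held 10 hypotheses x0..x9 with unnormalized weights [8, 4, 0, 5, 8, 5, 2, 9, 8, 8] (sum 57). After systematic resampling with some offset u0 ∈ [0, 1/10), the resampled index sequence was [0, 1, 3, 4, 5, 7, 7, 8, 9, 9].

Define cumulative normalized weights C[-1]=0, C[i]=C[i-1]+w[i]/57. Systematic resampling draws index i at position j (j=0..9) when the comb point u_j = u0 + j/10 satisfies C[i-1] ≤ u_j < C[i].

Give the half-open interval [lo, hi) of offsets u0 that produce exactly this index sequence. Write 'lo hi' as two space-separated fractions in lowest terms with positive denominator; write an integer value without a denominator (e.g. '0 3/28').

7/114 28/285

C = [8/57, 4/19, 4/19, 17/57, 25/57, 10/19, 32/57, 41/57, 49/57, 1]
j=0 picked index 0: u0 ∈ [0, 8/57)
j=1 picked index 1: u0 ∈ [23/570, 21/190)
j=2 picked index 3: u0 ∈ [1/95, 28/285)
j=3 picked index 4: u0 ∈ [-1/570, 79/570)
j=4 picked index 5: u0 ∈ [11/285, 12/95)
j=5 picked index 7: u0 ∈ [7/114, 25/114)
j=6 picked index 7: u0 ∈ [-11/285, 34/285)
j=7 picked index 8: u0 ∈ [11/570, 91/570)
j=8 picked index 9: u0 ∈ [17/285, 1/5)
j=9 picked index 9: u0 ∈ [-23/570, 1/10)
intersection: [7/114, 28/285)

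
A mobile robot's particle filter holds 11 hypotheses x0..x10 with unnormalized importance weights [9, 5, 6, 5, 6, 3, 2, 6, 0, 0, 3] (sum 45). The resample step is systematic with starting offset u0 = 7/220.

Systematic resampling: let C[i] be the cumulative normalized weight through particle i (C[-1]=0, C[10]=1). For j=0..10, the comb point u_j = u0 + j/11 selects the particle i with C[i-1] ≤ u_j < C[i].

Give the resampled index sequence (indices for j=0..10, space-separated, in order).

0 0 1 1 2 3 4 4 6 7 10

C = [1/5, 14/45, 4/9, 5/9, 31/45, 34/45, 4/5, 14/15, 14/15, 14/15, 1]
j=0: u_0=7/220 ∈ [0, 1/5) → index 0
j=1: u_1=27/220 ∈ [0, 1/5) → index 0
j=2: u_2=47/220 ∈ [1/5, 14/45) → index 1
j=3: u_3=67/220 ∈ [1/5, 14/45) → index 1
j=4: u_4=87/220 ∈ [14/45, 4/9) → index 2
j=5: u_5=107/220 ∈ [4/9, 5/9) → index 3
j=6: u_6=127/220 ∈ [5/9, 31/45) → index 4
j=7: u_7=147/220 ∈ [5/9, 31/45) → index 4
j=8: u_8=167/220 ∈ [34/45, 4/5) → index 6
j=9: u_9=17/20 ∈ [4/5, 14/15) → index 7
j=10: u_10=207/220 ∈ [14/15, 1) → index 10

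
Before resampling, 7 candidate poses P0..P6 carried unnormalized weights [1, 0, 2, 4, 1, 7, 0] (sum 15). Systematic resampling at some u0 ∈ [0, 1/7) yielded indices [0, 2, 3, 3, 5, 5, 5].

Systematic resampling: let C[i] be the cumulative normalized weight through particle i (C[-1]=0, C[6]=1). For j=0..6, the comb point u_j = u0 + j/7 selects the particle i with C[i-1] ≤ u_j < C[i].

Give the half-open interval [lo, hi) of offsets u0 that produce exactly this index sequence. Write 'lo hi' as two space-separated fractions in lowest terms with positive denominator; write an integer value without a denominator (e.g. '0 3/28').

0 4/105

C = [1/15, 1/15, 1/5, 7/15, 8/15, 1, 1]
j=0 picked index 0: u0 ∈ [0, 1/15)
j=1 picked index 2: u0 ∈ [-8/105, 2/35)
j=2 picked index 3: u0 ∈ [-3/35, 19/105)
j=3 picked index 3: u0 ∈ [-8/35, 4/105)
j=4 picked index 5: u0 ∈ [-4/105, 3/7)
j=5 picked index 5: u0 ∈ [-19/105, 2/7)
j=6 picked index 5: u0 ∈ [-34/105, 1/7)
intersection: [0, 4/105)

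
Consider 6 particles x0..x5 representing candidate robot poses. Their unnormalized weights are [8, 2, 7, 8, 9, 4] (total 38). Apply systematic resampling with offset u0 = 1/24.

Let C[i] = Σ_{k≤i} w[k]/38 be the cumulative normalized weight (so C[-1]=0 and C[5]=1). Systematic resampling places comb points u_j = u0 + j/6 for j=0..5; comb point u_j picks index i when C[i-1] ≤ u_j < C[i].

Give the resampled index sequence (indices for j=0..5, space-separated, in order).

C = [4/19, 5/19, 17/38, 25/38, 17/19, 1]
j=0: u_0=1/24 ∈ [0, 4/19) → index 0
j=1: u_1=5/24 ∈ [0, 4/19) → index 0
j=2: u_2=3/8 ∈ [5/19, 17/38) → index 2
j=3: u_3=13/24 ∈ [17/38, 25/38) → index 3
j=4: u_4=17/24 ∈ [25/38, 17/19) → index 4
j=5: u_5=7/8 ∈ [25/38, 17/19) → index 4

0 0 2 3 4 4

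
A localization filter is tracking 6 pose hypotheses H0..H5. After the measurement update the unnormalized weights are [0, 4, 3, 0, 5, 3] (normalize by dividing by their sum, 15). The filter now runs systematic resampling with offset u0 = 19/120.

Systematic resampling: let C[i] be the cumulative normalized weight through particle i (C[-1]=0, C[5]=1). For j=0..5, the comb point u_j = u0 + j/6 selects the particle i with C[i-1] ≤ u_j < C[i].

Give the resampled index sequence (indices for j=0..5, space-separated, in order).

C = [0, 4/15, 7/15, 7/15, 4/5, 1]
j=0: u_0=19/120 ∈ [0, 4/15) → index 1
j=1: u_1=13/40 ∈ [4/15, 7/15) → index 2
j=2: u_2=59/120 ∈ [7/15, 4/5) → index 4
j=3: u_3=79/120 ∈ [7/15, 4/5) → index 4
j=4: u_4=33/40 ∈ [4/5, 1) → index 5
j=5: u_5=119/120 ∈ [4/5, 1) → index 5

1 2 4 4 5 5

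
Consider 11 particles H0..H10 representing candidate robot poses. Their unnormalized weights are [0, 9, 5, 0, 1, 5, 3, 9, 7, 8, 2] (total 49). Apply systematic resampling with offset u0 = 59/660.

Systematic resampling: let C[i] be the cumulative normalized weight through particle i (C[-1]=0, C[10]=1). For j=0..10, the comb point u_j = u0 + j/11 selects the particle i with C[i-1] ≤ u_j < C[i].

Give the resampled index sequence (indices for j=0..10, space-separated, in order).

C = [0, 9/49, 2/7, 2/7, 15/49, 20/49, 23/49, 32/49, 39/49, 47/49, 1]
j=0: u_0=59/660 ∈ [0, 9/49) → index 1
j=1: u_1=119/660 ∈ [0, 9/49) → index 1
j=2: u_2=179/660 ∈ [9/49, 2/7) → index 2
j=3: u_3=239/660 ∈ [15/49, 20/49) → index 5
j=4: u_4=299/660 ∈ [20/49, 23/49) → index 6
j=5: u_5=359/660 ∈ [23/49, 32/49) → index 7
j=6: u_6=419/660 ∈ [23/49, 32/49) → index 7
j=7: u_7=479/660 ∈ [32/49, 39/49) → index 8
j=8: u_8=49/60 ∈ [39/49, 47/49) → index 9
j=9: u_9=599/660 ∈ [39/49, 47/49) → index 9
j=10: u_10=659/660 ∈ [47/49, 1) → index 10

1 1 2 5 6 7 7 8 9 9 10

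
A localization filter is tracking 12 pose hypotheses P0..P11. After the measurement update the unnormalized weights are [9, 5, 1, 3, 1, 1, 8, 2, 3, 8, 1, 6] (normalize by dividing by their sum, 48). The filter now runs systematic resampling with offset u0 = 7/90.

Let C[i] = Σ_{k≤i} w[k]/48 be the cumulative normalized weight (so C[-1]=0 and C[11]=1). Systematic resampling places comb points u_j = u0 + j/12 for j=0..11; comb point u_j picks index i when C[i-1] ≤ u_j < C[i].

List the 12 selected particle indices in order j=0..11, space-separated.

0 0 1 3 5 6 6 8 9 9 11 11

C = [3/16, 7/24, 5/16, 3/8, 19/48, 5/12, 7/12, 5/8, 11/16, 41/48, 7/8, 1]
j=0: u_0=7/90 ∈ [0, 3/16) → index 0
j=1: u_1=29/180 ∈ [0, 3/16) → index 0
j=2: u_2=11/45 ∈ [3/16, 7/24) → index 1
j=3: u_3=59/180 ∈ [5/16, 3/8) → index 3
j=4: u_4=37/90 ∈ [19/48, 5/12) → index 5
j=5: u_5=89/180 ∈ [5/12, 7/12) → index 6
j=6: u_6=26/45 ∈ [5/12, 7/12) → index 6
j=7: u_7=119/180 ∈ [5/8, 11/16) → index 8
j=8: u_8=67/90 ∈ [11/16, 41/48) → index 9
j=9: u_9=149/180 ∈ [11/16, 41/48) → index 9
j=10: u_10=41/45 ∈ [7/8, 1) → index 11
j=11: u_11=179/180 ∈ [7/8, 1) → index 11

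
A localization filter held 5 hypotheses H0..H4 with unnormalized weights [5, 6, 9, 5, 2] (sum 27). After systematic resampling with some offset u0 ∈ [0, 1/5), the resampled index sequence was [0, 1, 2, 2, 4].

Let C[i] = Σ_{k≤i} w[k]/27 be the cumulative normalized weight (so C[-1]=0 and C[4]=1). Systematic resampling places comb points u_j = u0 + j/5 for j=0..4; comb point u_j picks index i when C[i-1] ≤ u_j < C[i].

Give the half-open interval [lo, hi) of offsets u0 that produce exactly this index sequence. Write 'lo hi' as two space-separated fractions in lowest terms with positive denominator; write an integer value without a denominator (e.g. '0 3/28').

17/135 19/135

C = [5/27, 11/27, 20/27, 25/27, 1]
j=0 picked index 0: u0 ∈ [0, 5/27)
j=1 picked index 1: u0 ∈ [-2/135, 28/135)
j=2 picked index 2: u0 ∈ [1/135, 46/135)
j=3 picked index 2: u0 ∈ [-26/135, 19/135)
j=4 picked index 4: u0 ∈ [17/135, 1/5)
intersection: [17/135, 19/135)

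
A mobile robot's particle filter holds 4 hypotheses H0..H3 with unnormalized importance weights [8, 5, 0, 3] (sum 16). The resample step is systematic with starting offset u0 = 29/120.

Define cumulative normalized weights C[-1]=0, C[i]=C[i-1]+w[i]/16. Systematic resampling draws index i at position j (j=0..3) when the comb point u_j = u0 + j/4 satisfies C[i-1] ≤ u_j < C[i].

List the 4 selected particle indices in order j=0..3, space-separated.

C = [1/2, 13/16, 13/16, 1]
j=0: u_0=29/120 ∈ [0, 1/2) → index 0
j=1: u_1=59/120 ∈ [0, 1/2) → index 0
j=2: u_2=89/120 ∈ [1/2, 13/16) → index 1
j=3: u_3=119/120 ∈ [13/16, 1) → index 3

0 0 1 3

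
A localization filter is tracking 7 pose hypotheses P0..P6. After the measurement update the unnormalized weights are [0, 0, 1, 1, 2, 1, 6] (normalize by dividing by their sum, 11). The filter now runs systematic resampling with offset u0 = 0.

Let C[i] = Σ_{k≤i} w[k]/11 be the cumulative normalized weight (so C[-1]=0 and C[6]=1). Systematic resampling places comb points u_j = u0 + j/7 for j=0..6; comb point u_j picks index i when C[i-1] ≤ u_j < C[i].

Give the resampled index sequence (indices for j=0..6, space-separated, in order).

2 3 4 5 6 6 6

C = [0, 0, 1/11, 2/11, 4/11, 5/11, 1]
j=0: u_0=0 ∈ [0, 1/11) → index 2
j=1: u_1=1/7 ∈ [1/11, 2/11) → index 3
j=2: u_2=2/7 ∈ [2/11, 4/11) → index 4
j=3: u_3=3/7 ∈ [4/11, 5/11) → index 5
j=4: u_4=4/7 ∈ [5/11, 1) → index 6
j=5: u_5=5/7 ∈ [5/11, 1) → index 6
j=6: u_6=6/7 ∈ [5/11, 1) → index 6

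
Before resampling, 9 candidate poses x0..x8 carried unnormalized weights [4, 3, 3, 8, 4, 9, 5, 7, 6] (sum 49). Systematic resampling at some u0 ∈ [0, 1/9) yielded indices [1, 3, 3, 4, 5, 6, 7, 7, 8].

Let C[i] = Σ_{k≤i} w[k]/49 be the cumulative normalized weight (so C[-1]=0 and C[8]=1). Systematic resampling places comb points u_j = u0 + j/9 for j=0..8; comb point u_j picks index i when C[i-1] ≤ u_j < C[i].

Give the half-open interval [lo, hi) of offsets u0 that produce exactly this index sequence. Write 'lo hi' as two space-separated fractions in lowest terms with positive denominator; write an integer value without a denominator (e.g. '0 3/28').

C = [4/49, 1/7, 10/49, 18/49, 22/49, 31/49, 36/49, 43/49, 1]
j=0 picked index 1: u0 ∈ [4/49, 1/7)
j=1 picked index 3: u0 ∈ [41/441, 113/441)
j=2 picked index 3: u0 ∈ [-8/441, 64/441)
j=3 picked index 4: u0 ∈ [5/147, 17/147)
j=4 picked index 5: u0 ∈ [2/441, 83/441)
j=5 picked index 6: u0 ∈ [34/441, 79/441)
j=6 picked index 7: u0 ∈ [10/147, 31/147)
j=7 picked index 7: u0 ∈ [-19/441, 44/441)
j=8 picked index 8: u0 ∈ [-5/441, 1/9)
intersection: [41/441, 44/441)

41/441 44/441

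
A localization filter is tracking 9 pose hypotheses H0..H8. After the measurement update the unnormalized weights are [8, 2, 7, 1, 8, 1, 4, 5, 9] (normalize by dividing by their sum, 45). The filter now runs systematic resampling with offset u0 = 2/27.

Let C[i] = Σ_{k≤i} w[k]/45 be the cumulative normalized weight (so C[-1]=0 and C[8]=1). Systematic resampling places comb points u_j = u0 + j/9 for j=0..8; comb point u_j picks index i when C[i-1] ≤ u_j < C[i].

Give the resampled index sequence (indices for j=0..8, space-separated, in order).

0 1 2 4 4 6 7 8 8

C = [8/45, 2/9, 17/45, 2/5, 26/45, 3/5, 31/45, 4/5, 1]
j=0: u_0=2/27 ∈ [0, 8/45) → index 0
j=1: u_1=5/27 ∈ [8/45, 2/9) → index 1
j=2: u_2=8/27 ∈ [2/9, 17/45) → index 2
j=3: u_3=11/27 ∈ [2/5, 26/45) → index 4
j=4: u_4=14/27 ∈ [2/5, 26/45) → index 4
j=5: u_5=17/27 ∈ [3/5, 31/45) → index 6
j=6: u_6=20/27 ∈ [31/45, 4/5) → index 7
j=7: u_7=23/27 ∈ [4/5, 1) → index 8
j=8: u_8=26/27 ∈ [4/5, 1) → index 8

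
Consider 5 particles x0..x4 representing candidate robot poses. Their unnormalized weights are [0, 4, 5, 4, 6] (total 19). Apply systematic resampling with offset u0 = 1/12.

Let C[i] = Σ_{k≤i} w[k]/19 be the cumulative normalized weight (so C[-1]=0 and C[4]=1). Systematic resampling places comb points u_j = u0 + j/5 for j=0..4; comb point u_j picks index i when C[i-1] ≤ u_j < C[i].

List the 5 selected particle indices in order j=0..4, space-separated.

C = [0, 4/19, 9/19, 13/19, 1]
j=0: u_0=1/12 ∈ [0, 4/19) → index 1
j=1: u_1=17/60 ∈ [4/19, 9/19) → index 2
j=2: u_2=29/60 ∈ [9/19, 13/19) → index 3
j=3: u_3=41/60 ∈ [9/19, 13/19) → index 3
j=4: u_4=53/60 ∈ [13/19, 1) → index 4

1 2 3 3 4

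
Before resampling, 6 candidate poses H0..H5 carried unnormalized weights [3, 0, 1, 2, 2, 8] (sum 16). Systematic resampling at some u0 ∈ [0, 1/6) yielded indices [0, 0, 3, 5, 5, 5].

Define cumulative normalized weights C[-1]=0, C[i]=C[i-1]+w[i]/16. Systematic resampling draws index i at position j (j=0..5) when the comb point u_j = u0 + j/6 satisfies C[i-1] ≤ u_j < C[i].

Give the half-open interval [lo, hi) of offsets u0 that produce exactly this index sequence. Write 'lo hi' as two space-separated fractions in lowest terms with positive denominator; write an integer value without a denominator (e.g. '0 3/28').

0 1/48

C = [3/16, 3/16, 1/4, 3/8, 1/2, 1]
j=0 picked index 0: u0 ∈ [0, 3/16)
j=1 picked index 0: u0 ∈ [-1/6, 1/48)
j=2 picked index 3: u0 ∈ [-1/12, 1/24)
j=3 picked index 5: u0 ∈ [0, 1/2)
j=4 picked index 5: u0 ∈ [-1/6, 1/3)
j=5 picked index 5: u0 ∈ [-1/3, 1/6)
intersection: [0, 1/48)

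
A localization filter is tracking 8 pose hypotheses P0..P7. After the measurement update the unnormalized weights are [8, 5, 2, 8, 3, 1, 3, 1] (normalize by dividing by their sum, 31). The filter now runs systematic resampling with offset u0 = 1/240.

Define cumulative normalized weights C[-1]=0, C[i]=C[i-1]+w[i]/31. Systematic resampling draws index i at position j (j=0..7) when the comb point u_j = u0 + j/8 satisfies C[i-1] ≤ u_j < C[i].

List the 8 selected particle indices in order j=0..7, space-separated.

0 0 0 1 3 3 4 6

C = [8/31, 13/31, 15/31, 23/31, 26/31, 27/31, 30/31, 1]
j=0: u_0=1/240 ∈ [0, 8/31) → index 0
j=1: u_1=31/240 ∈ [0, 8/31) → index 0
j=2: u_2=61/240 ∈ [0, 8/31) → index 0
j=3: u_3=91/240 ∈ [8/31, 13/31) → index 1
j=4: u_4=121/240 ∈ [15/31, 23/31) → index 3
j=5: u_5=151/240 ∈ [15/31, 23/31) → index 3
j=6: u_6=181/240 ∈ [23/31, 26/31) → index 4
j=7: u_7=211/240 ∈ [27/31, 30/31) → index 6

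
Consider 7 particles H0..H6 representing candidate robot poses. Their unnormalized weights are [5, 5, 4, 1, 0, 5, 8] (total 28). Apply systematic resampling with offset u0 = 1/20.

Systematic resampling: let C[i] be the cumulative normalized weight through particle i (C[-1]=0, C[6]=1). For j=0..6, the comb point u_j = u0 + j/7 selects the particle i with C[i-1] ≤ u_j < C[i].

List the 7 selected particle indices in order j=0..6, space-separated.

0 1 1 2 5 6 6

C = [5/28, 5/14, 1/2, 15/28, 15/28, 5/7, 1]
j=0: u_0=1/20 ∈ [0, 5/28) → index 0
j=1: u_1=27/140 ∈ [5/28, 5/14) → index 1
j=2: u_2=47/140 ∈ [5/28, 5/14) → index 1
j=3: u_3=67/140 ∈ [5/14, 1/2) → index 2
j=4: u_4=87/140 ∈ [15/28, 5/7) → index 5
j=5: u_5=107/140 ∈ [5/7, 1) → index 6
j=6: u_6=127/140 ∈ [5/7, 1) → index 6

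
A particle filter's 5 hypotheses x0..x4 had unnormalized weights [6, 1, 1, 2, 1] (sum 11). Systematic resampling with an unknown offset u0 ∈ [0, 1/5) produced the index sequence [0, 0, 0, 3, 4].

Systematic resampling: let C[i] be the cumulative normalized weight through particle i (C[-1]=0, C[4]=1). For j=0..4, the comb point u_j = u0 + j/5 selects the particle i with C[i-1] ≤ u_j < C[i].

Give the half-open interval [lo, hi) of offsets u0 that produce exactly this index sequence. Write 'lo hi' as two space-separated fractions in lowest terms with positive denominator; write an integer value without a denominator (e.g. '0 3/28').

C = [6/11, 7/11, 8/11, 10/11, 1]
j=0 picked index 0: u0 ∈ [0, 6/11)
j=1 picked index 0: u0 ∈ [-1/5, 19/55)
j=2 picked index 0: u0 ∈ [-2/5, 8/55)
j=3 picked index 3: u0 ∈ [7/55, 17/55)
j=4 picked index 4: u0 ∈ [6/55, 1/5)
intersection: [7/55, 8/55)

7/55 8/55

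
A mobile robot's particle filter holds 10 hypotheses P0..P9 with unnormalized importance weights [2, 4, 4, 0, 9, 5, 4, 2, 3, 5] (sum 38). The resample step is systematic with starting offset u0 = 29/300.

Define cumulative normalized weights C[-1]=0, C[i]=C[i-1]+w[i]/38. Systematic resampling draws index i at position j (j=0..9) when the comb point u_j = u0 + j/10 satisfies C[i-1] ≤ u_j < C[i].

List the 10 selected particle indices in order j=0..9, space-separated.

C = [1/19, 3/19, 5/19, 5/19, 1/2, 12/19, 14/19, 15/19, 33/38, 1]
j=0: u_0=29/300 ∈ [1/19, 3/19) → index 1
j=1: u_1=59/300 ∈ [3/19, 5/19) → index 2
j=2: u_2=89/300 ∈ [5/19, 1/2) → index 4
j=3: u_3=119/300 ∈ [5/19, 1/2) → index 4
j=4: u_4=149/300 ∈ [5/19, 1/2) → index 4
j=5: u_5=179/300 ∈ [1/2, 12/19) → index 5
j=6: u_6=209/300 ∈ [12/19, 14/19) → index 6
j=7: u_7=239/300 ∈ [15/19, 33/38) → index 8
j=8: u_8=269/300 ∈ [33/38, 1) → index 9
j=9: u_9=299/300 ∈ [33/38, 1) → index 9

1 2 4 4 4 5 6 8 9 9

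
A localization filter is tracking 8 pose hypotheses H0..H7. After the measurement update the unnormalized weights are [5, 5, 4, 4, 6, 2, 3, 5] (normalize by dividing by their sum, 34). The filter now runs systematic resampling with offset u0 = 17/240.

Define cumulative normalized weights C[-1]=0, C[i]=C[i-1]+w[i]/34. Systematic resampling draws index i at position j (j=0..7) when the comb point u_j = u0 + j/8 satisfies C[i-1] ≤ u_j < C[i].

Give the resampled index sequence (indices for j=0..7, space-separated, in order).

0 1 2 3 4 4 6 7

C = [5/34, 5/17, 7/17, 9/17, 12/17, 13/17, 29/34, 1]
j=0: u_0=17/240 ∈ [0, 5/34) → index 0
j=1: u_1=47/240 ∈ [5/34, 5/17) → index 1
j=2: u_2=77/240 ∈ [5/17, 7/17) → index 2
j=3: u_3=107/240 ∈ [7/17, 9/17) → index 3
j=4: u_4=137/240 ∈ [9/17, 12/17) → index 4
j=5: u_5=167/240 ∈ [9/17, 12/17) → index 4
j=6: u_6=197/240 ∈ [13/17, 29/34) → index 6
j=7: u_7=227/240 ∈ [29/34, 1) → index 7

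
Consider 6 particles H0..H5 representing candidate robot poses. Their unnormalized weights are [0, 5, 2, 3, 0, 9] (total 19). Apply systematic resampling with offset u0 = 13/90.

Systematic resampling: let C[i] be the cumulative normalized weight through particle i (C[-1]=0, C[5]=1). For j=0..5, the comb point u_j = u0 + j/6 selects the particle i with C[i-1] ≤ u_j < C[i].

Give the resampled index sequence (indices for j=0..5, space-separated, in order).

1 2 3 5 5 5

C = [0, 5/19, 7/19, 10/19, 10/19, 1]
j=0: u_0=13/90 ∈ [0, 5/19) → index 1
j=1: u_1=14/45 ∈ [5/19, 7/19) → index 2
j=2: u_2=43/90 ∈ [7/19, 10/19) → index 3
j=3: u_3=29/45 ∈ [10/19, 1) → index 5
j=4: u_4=73/90 ∈ [10/19, 1) → index 5
j=5: u_5=44/45 ∈ [10/19, 1) → index 5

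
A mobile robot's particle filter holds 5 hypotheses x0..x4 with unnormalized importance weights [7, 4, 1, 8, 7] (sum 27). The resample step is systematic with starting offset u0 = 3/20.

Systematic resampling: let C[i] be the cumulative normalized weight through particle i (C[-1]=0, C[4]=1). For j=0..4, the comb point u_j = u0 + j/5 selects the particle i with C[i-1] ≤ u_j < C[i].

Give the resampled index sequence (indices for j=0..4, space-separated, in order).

0 1 3 4 4

C = [7/27, 11/27, 4/9, 20/27, 1]
j=0: u_0=3/20 ∈ [0, 7/27) → index 0
j=1: u_1=7/20 ∈ [7/27, 11/27) → index 1
j=2: u_2=11/20 ∈ [4/9, 20/27) → index 3
j=3: u_3=3/4 ∈ [20/27, 1) → index 4
j=4: u_4=19/20 ∈ [20/27, 1) → index 4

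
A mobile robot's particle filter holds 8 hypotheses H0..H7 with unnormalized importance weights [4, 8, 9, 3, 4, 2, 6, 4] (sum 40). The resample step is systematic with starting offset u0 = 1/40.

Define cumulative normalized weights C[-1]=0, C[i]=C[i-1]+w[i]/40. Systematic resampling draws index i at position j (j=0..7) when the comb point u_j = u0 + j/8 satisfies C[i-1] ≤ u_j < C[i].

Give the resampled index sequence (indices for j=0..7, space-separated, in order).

C = [1/10, 3/10, 21/40, 3/5, 7/10, 3/4, 9/10, 1]
j=0: u_0=1/40 ∈ [0, 1/10) → index 0
j=1: u_1=3/20 ∈ [1/10, 3/10) → index 1
j=2: u_2=11/40 ∈ [1/10, 3/10) → index 1
j=3: u_3=2/5 ∈ [3/10, 21/40) → index 2
j=4: u_4=21/40 ∈ [21/40, 3/5) → index 3
j=5: u_5=13/20 ∈ [3/5, 7/10) → index 4
j=6: u_6=31/40 ∈ [3/4, 9/10) → index 6
j=7: u_7=9/10 ∈ [9/10, 1) → index 7

0 1 1 2 3 4 6 7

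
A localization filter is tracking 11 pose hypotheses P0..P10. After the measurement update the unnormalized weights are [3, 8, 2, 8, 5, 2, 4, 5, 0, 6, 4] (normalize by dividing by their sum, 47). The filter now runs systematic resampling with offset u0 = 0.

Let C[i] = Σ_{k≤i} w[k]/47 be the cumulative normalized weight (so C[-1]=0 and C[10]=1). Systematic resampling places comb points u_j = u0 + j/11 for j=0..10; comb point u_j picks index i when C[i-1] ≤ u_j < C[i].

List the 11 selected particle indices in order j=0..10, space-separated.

0 1 1 2 3 4 4 6 7 9 9

C = [3/47, 11/47, 13/47, 21/47, 26/47, 28/47, 32/47, 37/47, 37/47, 43/47, 1]
j=0: u_0=0 ∈ [0, 3/47) → index 0
j=1: u_1=1/11 ∈ [3/47, 11/47) → index 1
j=2: u_2=2/11 ∈ [3/47, 11/47) → index 1
j=3: u_3=3/11 ∈ [11/47, 13/47) → index 2
j=4: u_4=4/11 ∈ [13/47, 21/47) → index 3
j=5: u_5=5/11 ∈ [21/47, 26/47) → index 4
j=6: u_6=6/11 ∈ [21/47, 26/47) → index 4
j=7: u_7=7/11 ∈ [28/47, 32/47) → index 6
j=8: u_8=8/11 ∈ [32/47, 37/47) → index 7
j=9: u_9=9/11 ∈ [37/47, 43/47) → index 9
j=10: u_10=10/11 ∈ [37/47, 43/47) → index 9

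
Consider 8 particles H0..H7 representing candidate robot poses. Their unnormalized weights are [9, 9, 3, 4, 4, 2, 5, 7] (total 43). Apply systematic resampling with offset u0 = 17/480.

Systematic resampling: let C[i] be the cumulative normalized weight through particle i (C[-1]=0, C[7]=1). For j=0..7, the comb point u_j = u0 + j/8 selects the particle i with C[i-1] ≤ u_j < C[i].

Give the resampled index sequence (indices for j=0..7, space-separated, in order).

C = [9/43, 18/43, 21/43, 25/43, 29/43, 31/43, 36/43, 1]
j=0: u_0=17/480 ∈ [0, 9/43) → index 0
j=1: u_1=77/480 ∈ [0, 9/43) → index 0
j=2: u_2=137/480 ∈ [9/43, 18/43) → index 1
j=3: u_3=197/480 ∈ [9/43, 18/43) → index 1
j=4: u_4=257/480 ∈ [21/43, 25/43) → index 3
j=5: u_5=317/480 ∈ [25/43, 29/43) → index 4
j=6: u_6=377/480 ∈ [31/43, 36/43) → index 6
j=7: u_7=437/480 ∈ [36/43, 1) → index 7

0 0 1 1 3 4 6 7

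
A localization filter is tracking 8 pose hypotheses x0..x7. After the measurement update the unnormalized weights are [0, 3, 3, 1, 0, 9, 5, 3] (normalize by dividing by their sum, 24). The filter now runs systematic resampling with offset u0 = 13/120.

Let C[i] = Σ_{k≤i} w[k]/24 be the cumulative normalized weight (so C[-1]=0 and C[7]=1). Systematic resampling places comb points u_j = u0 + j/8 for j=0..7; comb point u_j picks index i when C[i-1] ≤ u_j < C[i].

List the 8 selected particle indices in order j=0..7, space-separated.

1 2 5 5 5 6 6 7

C = [0, 1/8, 1/4, 7/24, 7/24, 2/3, 7/8, 1]
j=0: u_0=13/120 ∈ [0, 1/8) → index 1
j=1: u_1=7/30 ∈ [1/8, 1/4) → index 2
j=2: u_2=43/120 ∈ [7/24, 2/3) → index 5
j=3: u_3=29/60 ∈ [7/24, 2/3) → index 5
j=4: u_4=73/120 ∈ [7/24, 2/3) → index 5
j=5: u_5=11/15 ∈ [2/3, 7/8) → index 6
j=6: u_6=103/120 ∈ [2/3, 7/8) → index 6
j=7: u_7=59/60 ∈ [7/8, 1) → index 7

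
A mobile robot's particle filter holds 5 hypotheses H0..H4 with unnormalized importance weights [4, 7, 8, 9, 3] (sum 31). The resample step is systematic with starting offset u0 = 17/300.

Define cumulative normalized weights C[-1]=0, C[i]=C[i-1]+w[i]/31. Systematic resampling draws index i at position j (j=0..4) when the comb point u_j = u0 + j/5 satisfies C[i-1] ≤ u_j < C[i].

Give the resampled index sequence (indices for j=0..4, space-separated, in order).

0 1 2 3 3

C = [4/31, 11/31, 19/31, 28/31, 1]
j=0: u_0=17/300 ∈ [0, 4/31) → index 0
j=1: u_1=77/300 ∈ [4/31, 11/31) → index 1
j=2: u_2=137/300 ∈ [11/31, 19/31) → index 2
j=3: u_3=197/300 ∈ [19/31, 28/31) → index 3
j=4: u_4=257/300 ∈ [19/31, 28/31) → index 3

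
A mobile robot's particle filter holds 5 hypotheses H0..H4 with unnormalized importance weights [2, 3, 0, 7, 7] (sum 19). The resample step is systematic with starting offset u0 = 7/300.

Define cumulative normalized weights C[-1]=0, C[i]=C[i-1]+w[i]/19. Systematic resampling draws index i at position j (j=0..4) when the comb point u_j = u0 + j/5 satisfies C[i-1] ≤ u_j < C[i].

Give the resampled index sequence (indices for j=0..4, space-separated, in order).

0 1 3 3 4

C = [2/19, 5/19, 5/19, 12/19, 1]
j=0: u_0=7/300 ∈ [0, 2/19) → index 0
j=1: u_1=67/300 ∈ [2/19, 5/19) → index 1
j=2: u_2=127/300 ∈ [5/19, 12/19) → index 3
j=3: u_3=187/300 ∈ [5/19, 12/19) → index 3
j=4: u_4=247/300 ∈ [12/19, 1) → index 4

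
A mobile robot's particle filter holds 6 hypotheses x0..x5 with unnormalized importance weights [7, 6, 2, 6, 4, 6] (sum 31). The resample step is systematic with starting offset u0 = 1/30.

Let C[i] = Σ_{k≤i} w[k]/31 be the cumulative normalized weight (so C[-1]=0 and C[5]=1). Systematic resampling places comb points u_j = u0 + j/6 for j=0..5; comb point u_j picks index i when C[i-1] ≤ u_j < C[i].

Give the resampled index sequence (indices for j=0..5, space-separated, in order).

C = [7/31, 13/31, 15/31, 21/31, 25/31, 1]
j=0: u_0=1/30 ∈ [0, 7/31) → index 0
j=1: u_1=1/5 ∈ [0, 7/31) → index 0
j=2: u_2=11/30 ∈ [7/31, 13/31) → index 1
j=3: u_3=8/15 ∈ [15/31, 21/31) → index 3
j=4: u_4=7/10 ∈ [21/31, 25/31) → index 4
j=5: u_5=13/15 ∈ [25/31, 1) → index 5

0 0 1 3 4 5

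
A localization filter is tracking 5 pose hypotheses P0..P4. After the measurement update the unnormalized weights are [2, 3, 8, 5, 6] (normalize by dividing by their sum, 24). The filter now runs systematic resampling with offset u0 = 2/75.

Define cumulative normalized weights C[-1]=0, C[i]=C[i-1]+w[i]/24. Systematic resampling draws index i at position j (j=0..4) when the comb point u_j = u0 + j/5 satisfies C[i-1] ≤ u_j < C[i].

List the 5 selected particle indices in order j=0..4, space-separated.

C = [1/12, 5/24, 13/24, 3/4, 1]
j=0: u_0=2/75 ∈ [0, 1/12) → index 0
j=1: u_1=17/75 ∈ [5/24, 13/24) → index 2
j=2: u_2=32/75 ∈ [5/24, 13/24) → index 2
j=3: u_3=47/75 ∈ [13/24, 3/4) → index 3
j=4: u_4=62/75 ∈ [3/4, 1) → index 4

0 2 2 3 4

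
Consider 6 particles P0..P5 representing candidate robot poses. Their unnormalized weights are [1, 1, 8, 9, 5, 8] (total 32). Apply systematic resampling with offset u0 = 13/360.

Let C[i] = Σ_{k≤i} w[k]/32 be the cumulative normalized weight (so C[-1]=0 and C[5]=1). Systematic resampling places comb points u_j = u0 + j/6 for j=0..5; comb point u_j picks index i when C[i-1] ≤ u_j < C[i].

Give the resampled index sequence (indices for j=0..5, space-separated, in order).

1 2 3 3 4 5

C = [1/32, 1/16, 5/16, 19/32, 3/4, 1]
j=0: u_0=13/360 ∈ [1/32, 1/16) → index 1
j=1: u_1=73/360 ∈ [1/16, 5/16) → index 2
j=2: u_2=133/360 ∈ [5/16, 19/32) → index 3
j=3: u_3=193/360 ∈ [5/16, 19/32) → index 3
j=4: u_4=253/360 ∈ [19/32, 3/4) → index 4
j=5: u_5=313/360 ∈ [3/4, 1) → index 5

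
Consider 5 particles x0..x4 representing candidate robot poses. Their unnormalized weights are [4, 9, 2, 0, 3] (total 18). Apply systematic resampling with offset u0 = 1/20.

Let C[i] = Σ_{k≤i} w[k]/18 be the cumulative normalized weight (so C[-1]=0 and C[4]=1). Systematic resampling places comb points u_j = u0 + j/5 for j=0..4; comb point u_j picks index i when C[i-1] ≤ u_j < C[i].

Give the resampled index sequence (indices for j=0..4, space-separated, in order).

C = [2/9, 13/18, 5/6, 5/6, 1]
j=0: u_0=1/20 ∈ [0, 2/9) → index 0
j=1: u_1=1/4 ∈ [2/9, 13/18) → index 1
j=2: u_2=9/20 ∈ [2/9, 13/18) → index 1
j=3: u_3=13/20 ∈ [2/9, 13/18) → index 1
j=4: u_4=17/20 ∈ [5/6, 1) → index 4

0 1 1 1 4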